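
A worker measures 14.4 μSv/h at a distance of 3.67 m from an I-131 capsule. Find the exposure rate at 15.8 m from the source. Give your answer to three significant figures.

Using I₁d₁² = I₂d₂², the rate at 15.8 m is
14.4 × (3.67/15.8)² = 14.4 × 0.05395 = 0.7769 μSv/h.

0.777 μSv/h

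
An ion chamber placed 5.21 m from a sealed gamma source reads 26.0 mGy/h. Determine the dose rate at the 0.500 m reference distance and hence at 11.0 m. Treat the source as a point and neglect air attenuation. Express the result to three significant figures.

Intensity scales as (d₁/d₂)², so
At 0.500 m: (5.21/0.500)² = 108.6, so 26.0 × 108.6 = 2824 mGy/h
At 11.0 m: 2824 × (0.500/11.0)² = 2824 × 0.002066 = 5.834 mGy/h.

2820 mGy/h; 5.83 mGy/h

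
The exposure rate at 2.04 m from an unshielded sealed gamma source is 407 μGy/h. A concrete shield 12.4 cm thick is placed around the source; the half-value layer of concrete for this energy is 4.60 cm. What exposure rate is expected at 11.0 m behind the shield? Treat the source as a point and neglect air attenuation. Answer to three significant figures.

Distance alone: (2.04/11.0)² = 0.03439, so 407 × 0.03439 = 14.00 μGy/h.
Shield: 12.4/4.60 = 2.696 half-value layers → attenuation 2^(−2.696) = 0.1543.
Combined: 14.00 × 0.1543 = 2.160 μGy/h.

2.16 μGy/h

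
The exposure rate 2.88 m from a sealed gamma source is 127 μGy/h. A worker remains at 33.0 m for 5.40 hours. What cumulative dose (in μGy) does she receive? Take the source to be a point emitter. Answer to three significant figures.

Intensity scales as (d₁/d₂)², so rate at 33.0 m:
127 × (2.88/33.0)² = 127 × 0.007617 = 0.9674 μGy/h.
Dose = rate × time = 0.9674 μGy/h × 5.400 h = 5.224 μGy.

5.22 μGy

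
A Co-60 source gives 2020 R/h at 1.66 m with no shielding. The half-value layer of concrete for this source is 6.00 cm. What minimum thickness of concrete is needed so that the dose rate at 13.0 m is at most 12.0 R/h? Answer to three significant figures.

At 13.0 m, distance alone gives (1.66/13.0)² = 0.01631, so 2020 × 0.01631 = 32.95 R/h.
Further attenuation needed: 32.95/12.0 = 2.746.
n = log₂(2.746) = 1.457 half-value layers.
Thickness = 1.457 × 6.00 cm = 8.742 cm.

8.74 cm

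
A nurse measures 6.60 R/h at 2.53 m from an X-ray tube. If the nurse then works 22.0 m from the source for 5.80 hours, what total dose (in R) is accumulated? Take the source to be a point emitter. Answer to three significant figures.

0.506 R

Using I₁d₁² = I₂d₂², rate at 22.0 m:
6.60 × (2.53/22.0)² = 6.60 × 0.01322 = 0.08725 R/h.
Dose = rate × time = 0.08725 R/h × 5.800 h = 0.5060 R.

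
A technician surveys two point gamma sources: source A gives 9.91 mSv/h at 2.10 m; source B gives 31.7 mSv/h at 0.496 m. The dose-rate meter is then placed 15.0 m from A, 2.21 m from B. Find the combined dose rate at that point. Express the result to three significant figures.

1.79 mSv/h

By superposition, sum each source's inverse-square contribution:
A: 9.91 × (2.10/15.0)² = 0.1942 mSv/h
B: 31.7 × (0.496/2.21)² = 1.597 mSv/h
Total = 0.1942 + 1.597 = 1.791 mSv/h.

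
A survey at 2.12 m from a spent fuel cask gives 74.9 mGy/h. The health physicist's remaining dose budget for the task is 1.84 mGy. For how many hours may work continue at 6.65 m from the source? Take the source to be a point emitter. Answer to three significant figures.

0.242 h

Intensity scales as (d₁/d₂)², so rate at 6.65 m:
74.9 × (2.12/6.65)² = 74.9 × 0.1016 = 7.610 mGy/h.
Stay time = 1.84 mGy ÷ 7.610 mGy/h = 0.2418 h.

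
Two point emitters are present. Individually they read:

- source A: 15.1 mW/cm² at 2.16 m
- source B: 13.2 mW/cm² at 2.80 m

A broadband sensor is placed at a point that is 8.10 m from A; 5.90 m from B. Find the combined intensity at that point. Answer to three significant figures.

4.05 mW/cm²

By superposition, sum each source's inverse-square contribution:
A: 15.1 × (2.16/8.10)² = 1.074 mW/cm²
B: 13.2 × (2.80/5.90)² = 2.973 mW/cm²
Total = 1.074 + 2.973 = 4.047 mW/cm².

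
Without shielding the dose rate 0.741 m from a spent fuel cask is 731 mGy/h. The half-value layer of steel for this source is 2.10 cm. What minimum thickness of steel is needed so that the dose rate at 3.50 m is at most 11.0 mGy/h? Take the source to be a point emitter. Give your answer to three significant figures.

3.31 cm

At 3.50 m, distance alone gives 731 × (0.741/3.50)² = 731 × 0.04482 = 32.76 mGy/h.
Further attenuation needed: 32.76/11.0 = 2.978.
n = log₂(2.978) = 1.574 half-value layers.
Thickness = 1.574 × 2.10 cm = 3.305 cm.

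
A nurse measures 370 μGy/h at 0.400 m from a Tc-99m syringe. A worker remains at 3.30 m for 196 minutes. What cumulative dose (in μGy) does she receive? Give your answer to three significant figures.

17.8 μGy

Since intensity falls as 1/r², rate at 3.30 m:
370 × (0.400/3.30)² = 370 × 0.01469 = 5.435 μGy/h.
Dose = rate × time = 5.435 μGy/h × 3.267 h = 17.76 μGy.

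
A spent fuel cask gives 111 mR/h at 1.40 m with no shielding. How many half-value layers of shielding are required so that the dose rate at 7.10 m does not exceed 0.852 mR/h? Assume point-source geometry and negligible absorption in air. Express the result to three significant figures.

At 7.10 m, distance alone gives 111 × (1.40/7.10)² = 111 × 0.03888 = 4.316 mR/h.
Further attenuation needed: 4.316/0.852 = 5.066.
n = log₂(5.066) = 2.341 half-value layers.

2.34 half-value layers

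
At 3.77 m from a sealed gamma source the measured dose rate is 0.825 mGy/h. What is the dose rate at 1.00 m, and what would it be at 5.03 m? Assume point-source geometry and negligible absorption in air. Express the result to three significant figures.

11.7 mGy/h; 0.463 mGy/h

Intensity scales as (d₁/d₂)², so
At 1.00 m: (3.77/1.00)² = 14.21, so 0.825 × 14.21 = 11.72 mGy/h
At 5.03 m: 11.72 × (1.00/5.03)² = 11.72 × 0.03952 = 0.4632 mGy/h.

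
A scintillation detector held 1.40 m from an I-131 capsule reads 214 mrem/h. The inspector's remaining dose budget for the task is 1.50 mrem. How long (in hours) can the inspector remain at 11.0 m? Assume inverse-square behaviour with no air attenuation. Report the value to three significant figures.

0.433 h

Using I₁d₁² = I₂d₂², rate at 11.0 m:
(1.40/11.0)² = 0.01620, so 214 × 0.01620 = 3.467 mrem/h.
Stay time = 1.50 mrem ÷ 3.467 mrem/h = 0.4327 h.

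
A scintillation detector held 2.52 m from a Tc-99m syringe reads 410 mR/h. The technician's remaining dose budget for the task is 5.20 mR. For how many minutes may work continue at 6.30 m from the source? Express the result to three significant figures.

Since intensity falls as 1/r², rate at 6.30 m:
(2.52/6.30)² = 0.1600, so 410 × 0.1600 = 65.60 mR/h.
Stay time = 5.20 mR ÷ 65.60 mR/h = 0.07927 h = 4.756 min.

4.76 min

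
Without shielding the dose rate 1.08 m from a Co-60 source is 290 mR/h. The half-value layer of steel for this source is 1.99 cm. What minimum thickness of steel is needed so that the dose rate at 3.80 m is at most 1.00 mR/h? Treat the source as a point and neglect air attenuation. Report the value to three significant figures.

9.05 cm

At 3.80 m, distance alone gives 290 × (1.08/3.80)² = 290 × 0.08078 = 23.43 mR/h.
Further attenuation needed: 23.43/1.00 = 23.43.
n = log₂(23.43) = 4.550 half-value layers.
Thickness = 4.550 × 1.99 cm = 9.054 cm.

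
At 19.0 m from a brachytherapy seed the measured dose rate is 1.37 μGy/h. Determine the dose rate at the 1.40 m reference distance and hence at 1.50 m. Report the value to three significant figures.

252 μGy/h; 220 μGy/h

Applying the 1/r² law,
At 1.40 m: 1.37 × (19.0/1.40)² = 1.37 × 184.2 = 252.4 μGy/h
At 1.50 m: 252.4 × (1.40/1.50)² = 252.4 × 0.8711 = 219.9 μGy/h.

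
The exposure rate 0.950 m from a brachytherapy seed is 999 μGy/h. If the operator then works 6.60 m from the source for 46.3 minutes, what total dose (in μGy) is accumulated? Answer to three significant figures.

Since intensity falls as 1/r², rate at 6.60 m:
999 × (0.950/6.60)² = 999 × 0.02072 = 20.70 μGy/h.
Dose = rate × time = 20.70 μGy/h × 0.7717 h = 15.97 μGy.

16.0 μGy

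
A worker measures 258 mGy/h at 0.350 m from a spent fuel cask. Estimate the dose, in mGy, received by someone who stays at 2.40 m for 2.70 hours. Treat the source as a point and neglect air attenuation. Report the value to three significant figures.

14.8 mGy

Intensity scales as (d₁/d₂)², so rate at 2.40 m:
258 × (0.350/2.40)² = 258 × 0.02127 = 5.488 mGy/h.
Dose = rate × time = 5.488 mGy/h × 2.700 h = 14.82 mGy.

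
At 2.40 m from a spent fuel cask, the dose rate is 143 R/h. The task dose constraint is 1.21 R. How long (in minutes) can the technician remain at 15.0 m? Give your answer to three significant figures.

Using I₁d₁² = I₂d₂², rate at 15.0 m:
143 × (2.40/15.0)² = 143 × 0.02560 = 3.661 R/h.
Stay time = 1.21 R ÷ 3.661 R/h = 0.3305 h = 19.83 min.

19.8 min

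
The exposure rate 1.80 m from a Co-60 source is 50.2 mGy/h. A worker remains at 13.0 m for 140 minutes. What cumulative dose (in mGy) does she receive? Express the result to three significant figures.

2.25 mGy

By the inverse-square law, rate at 13.0 m:
50.2 × (1.80/13.0)² = 50.2 × 0.01917 = 0.9623 mGy/h.
Dose = rate × time = 0.9623 mGy/h × 2.333 h = 2.245 mGy.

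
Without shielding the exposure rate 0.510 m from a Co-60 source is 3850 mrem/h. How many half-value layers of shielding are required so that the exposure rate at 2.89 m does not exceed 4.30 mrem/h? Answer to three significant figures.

At 2.89 m, distance alone gives (0.510/2.89)² = 0.03114, so 3850 × 0.03114 = 119.9 mrem/h.
Further attenuation needed: 119.9/4.30 = 27.88.
n = log₂(27.88) = 4.801 half-value layers.

4.80 half-value layers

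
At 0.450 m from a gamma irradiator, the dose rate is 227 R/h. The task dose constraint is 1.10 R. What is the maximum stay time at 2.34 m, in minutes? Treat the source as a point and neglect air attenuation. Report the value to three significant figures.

By the inverse-square law, rate at 2.34 m:
227 × (0.450/2.34)² = 227 × 0.03698 = 8.394 R/h.
Stay time = 1.10 R ÷ 8.394 R/h = 0.1310 h = 7.860 min.

7.86 min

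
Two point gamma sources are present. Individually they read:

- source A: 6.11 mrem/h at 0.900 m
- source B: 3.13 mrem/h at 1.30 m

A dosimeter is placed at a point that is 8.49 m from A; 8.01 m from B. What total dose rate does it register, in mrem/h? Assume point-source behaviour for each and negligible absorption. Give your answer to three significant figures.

0.151 mrem/h

By superposition, sum each source's inverse-square contribution:
A: 6.11 × (0.900/8.49)² = 0.06866 mrem/h
B: 3.13 × (1.30/8.01)² = 0.08245 mrem/h
Total = 0.06866 + 0.08245 = 0.1511 mrem/h.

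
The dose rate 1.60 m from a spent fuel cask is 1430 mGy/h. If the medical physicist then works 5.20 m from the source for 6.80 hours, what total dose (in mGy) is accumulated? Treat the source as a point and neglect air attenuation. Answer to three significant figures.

921 mGy

Using I₁d₁² = I₂d₂², rate at 5.20 m:
(1.60/5.20)² = 0.09467, so 1430 × 0.09467 = 135.4 mGy/h.
Dose = rate × time = 135.4 mGy/h × 6.800 h = 920.7 mGy.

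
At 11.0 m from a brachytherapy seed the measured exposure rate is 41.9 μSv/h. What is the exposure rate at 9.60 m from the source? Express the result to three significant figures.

55.0 μSv/h

Since intensity falls as 1/r², scaling from 11.0 m to 9.60 m:
41.9 × (11.0/9.60)² = 41.9 × 1.313 = 55.01 μSv/h.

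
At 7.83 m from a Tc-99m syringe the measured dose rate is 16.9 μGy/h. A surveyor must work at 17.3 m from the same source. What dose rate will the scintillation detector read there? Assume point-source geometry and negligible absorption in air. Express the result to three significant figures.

3.46 μGy/h

Using I₁d₁² = I₂d₂², scaling from 7.83 m to 17.3 m:
(7.83/17.3)² = 0.2048, so 16.9 × 0.2048 = 3.461 μGy/h.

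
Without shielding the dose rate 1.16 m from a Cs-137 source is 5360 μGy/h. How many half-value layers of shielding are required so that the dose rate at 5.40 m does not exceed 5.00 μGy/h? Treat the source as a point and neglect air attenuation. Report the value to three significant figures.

At 5.40 m, distance alone gives 5360 × (1.16/5.40)² = 5360 × 0.04615 = 247.4 μGy/h.
Further attenuation needed: 247.4/5.00 = 49.48.
n = log₂(49.48) = 5.629 half-value layers.

5.63 half-value layers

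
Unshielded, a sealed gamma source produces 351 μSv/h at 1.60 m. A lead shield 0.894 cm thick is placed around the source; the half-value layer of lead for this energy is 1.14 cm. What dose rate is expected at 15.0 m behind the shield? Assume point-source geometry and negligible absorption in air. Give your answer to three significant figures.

2.32 μSv/h

Distance alone: 351 × (1.60/15.0)² = 351 × 0.01138 = 3.994 μSv/h.
Shield: 0.894/1.14 = 0.7842 half-value layers → attenuation 2^(−0.7842) = 0.5807.
Combined: 3.994 × 0.5807 = 2.319 μSv/h.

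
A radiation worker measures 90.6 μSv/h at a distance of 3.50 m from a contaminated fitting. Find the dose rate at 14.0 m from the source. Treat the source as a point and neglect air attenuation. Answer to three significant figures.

5.66 μSv/h

Intensity scales as (d₁/d₂)², so the rate at 14.0 m is
90.6 × (3.50/14.0)² = 90.6 × 0.06250 = 5.662 μSv/h.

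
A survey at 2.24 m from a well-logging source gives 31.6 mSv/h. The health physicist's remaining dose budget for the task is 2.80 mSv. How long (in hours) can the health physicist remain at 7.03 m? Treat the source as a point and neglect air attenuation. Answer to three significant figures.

Using I₁d₁² = I₂d₂², rate at 7.03 m:
31.6 × (2.24/7.03)² = 31.6 × 0.1015 = 3.207 mSv/h.
Stay time = 2.80 mSv ÷ 3.207 mSv/h = 0.8731 h.

0.873 h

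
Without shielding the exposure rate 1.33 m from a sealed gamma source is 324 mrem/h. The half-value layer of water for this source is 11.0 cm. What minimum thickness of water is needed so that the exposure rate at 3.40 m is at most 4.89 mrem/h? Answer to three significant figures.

At 3.40 m, distance alone gives 324 × (1.33/3.40)² = 324 × 0.1530 = 49.57 mrem/h.
Further attenuation needed: 49.57/4.89 = 10.14.
n = log₂(10.14) = 3.342 half-value layers.
Thickness = 3.342 × 11.0 cm = 36.76 cm.

36.8 cm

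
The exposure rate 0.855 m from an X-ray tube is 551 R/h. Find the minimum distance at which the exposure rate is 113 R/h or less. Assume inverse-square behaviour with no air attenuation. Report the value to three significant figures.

Using I₁d₁² = I₂d₂², d₂ = d₁·√(I₁/I₂).
I₁/I₂ = 551/113 = 4.876, so d₂ = 0.855 × √4.876 = 1.888 m.

1.89 m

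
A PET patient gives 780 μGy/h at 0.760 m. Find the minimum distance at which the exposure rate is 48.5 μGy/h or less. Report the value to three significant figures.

3.05 m

Intensity scales as (d₁/d₂)², so d₂ = d₁·√(I₁/I₂).
I₁/I₂ = 780/48.5 = 16.08, so d₂ = 0.760 × √16.08 = 3.048 m.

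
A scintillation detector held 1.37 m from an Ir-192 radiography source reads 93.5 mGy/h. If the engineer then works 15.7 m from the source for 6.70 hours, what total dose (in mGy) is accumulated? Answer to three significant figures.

4.77 mGy

By the inverse-square law, rate at 15.7 m:
93.5 × (1.37/15.7)² = 93.5 × 0.007615 = 0.7120 mGy/h.
Dose = rate × time = 0.7120 mGy/h × 6.700 h = 4.770 mGy.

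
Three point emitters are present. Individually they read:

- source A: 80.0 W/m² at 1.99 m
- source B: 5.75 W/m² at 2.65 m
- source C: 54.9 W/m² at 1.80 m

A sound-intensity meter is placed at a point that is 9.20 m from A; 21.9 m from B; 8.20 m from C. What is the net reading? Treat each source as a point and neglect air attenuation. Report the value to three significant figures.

By superposition, sum each source's inverse-square contribution:
A: 80.0 × (1.99/9.20)² = 3.743 W/m²
B: 5.75 × (2.65/21.9)² = 0.08419 W/m²
C: 54.9 × (1.80/8.20)² = 2.645 W/m²
Total = 3.743 + 0.08419 + 2.645 = 6.472 W/m².

6.47 W/m²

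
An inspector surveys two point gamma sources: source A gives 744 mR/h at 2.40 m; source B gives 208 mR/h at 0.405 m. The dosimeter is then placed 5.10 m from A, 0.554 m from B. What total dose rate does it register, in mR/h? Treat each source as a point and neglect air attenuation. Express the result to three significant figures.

Each source contributes Iᵢ·(dᵢ/rᵢ)²; contributions add.
A: 744 × (2.40/5.10)² = 164.8 mR/h
B: 208 × (0.405/0.554)² = 111.2 mR/h
Total = 164.8 + 111.2 = 276.0 mR/h.

276 mR/h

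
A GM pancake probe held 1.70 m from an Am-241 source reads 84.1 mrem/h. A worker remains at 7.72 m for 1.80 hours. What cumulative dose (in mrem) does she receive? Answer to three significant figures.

7.34 mrem

Intensity scales as (d₁/d₂)², so rate at 7.72 m:
84.1 × (1.70/7.72)² = 84.1 × 0.04849 = 4.078 mrem/h.
Dose = rate × time = 4.078 mrem/h × 1.800 h = 7.340 mrem.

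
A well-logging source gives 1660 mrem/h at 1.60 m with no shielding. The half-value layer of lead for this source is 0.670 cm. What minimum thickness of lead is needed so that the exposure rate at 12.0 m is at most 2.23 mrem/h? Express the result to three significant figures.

At 12.0 m, distance alone gives 1660 × (1.60/12.0)² = 1660 × 0.01778 = 29.51 mrem/h.
Further attenuation needed: 29.51/2.23 = 13.23.
n = log₂(13.23) = 3.726 half-value layers.
Thickness = 3.726 × 0.670 cm = 2.496 cm.

2.50 cm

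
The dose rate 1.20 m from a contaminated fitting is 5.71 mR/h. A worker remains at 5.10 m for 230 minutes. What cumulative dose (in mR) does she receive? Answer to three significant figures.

1.21 mR

Applying the 1/r² law, rate at 5.10 m:
5.71 × (1.20/5.10)² = 5.71 × 0.05536 = 0.3161 mR/h.
Dose = rate × time = 0.3161 mR/h × 3.833 h = 1.212 mR.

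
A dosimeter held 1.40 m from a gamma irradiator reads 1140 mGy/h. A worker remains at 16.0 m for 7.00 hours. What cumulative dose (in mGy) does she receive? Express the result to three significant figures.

61.1 mGy

Using I₁d₁² = I₂d₂², rate at 16.0 m:
1140 × (1.40/16.0)² = 1140 × 0.007656 = 8.728 mGy/h.
Dose = rate × time = 8.728 mGy/h × 7.000 h = 61.10 mGy.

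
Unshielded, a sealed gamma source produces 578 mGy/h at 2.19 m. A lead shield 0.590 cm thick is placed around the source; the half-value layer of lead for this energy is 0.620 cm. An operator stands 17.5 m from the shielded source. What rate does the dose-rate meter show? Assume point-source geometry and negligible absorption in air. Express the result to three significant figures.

4.68 mGy/h

Distance alone: (2.19/17.5)² = 0.01566, so 578 × 0.01566 = 9.051 mGy/h.
Shield: 0.590/0.620 = 0.9516 half-value layers → attenuation 2^(−0.9516) = 0.5171.
Combined: 9.051 × 0.5171 = 4.680 mGy/h.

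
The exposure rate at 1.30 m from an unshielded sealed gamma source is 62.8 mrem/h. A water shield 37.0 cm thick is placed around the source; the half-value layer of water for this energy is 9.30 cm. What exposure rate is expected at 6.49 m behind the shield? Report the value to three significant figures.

Distance alone: 62.8 × (1.30/6.49)² = 62.8 × 0.04012 = 2.520 mrem/h.
Shield: 37.0/9.30 = 3.978 half-value layers → attenuation 2^(−3.978) = 0.06346.
Combined: 2.520 × 0.06346 = 0.1599 mrem/h.

0.160 mrem/h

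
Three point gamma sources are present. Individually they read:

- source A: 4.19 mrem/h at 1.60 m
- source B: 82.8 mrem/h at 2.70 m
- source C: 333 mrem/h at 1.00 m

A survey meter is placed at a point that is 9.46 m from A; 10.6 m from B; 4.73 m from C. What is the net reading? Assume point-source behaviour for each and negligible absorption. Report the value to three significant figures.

By superposition, sum each source's inverse-square contribution:
A: 4.19 × (1.60/9.46)² = 0.1199 mrem/h
B: 82.8 × (2.70/10.6)² = 5.372 mrem/h
C: 333 × (1.00/4.73)² = 14.88 mrem/h
Total = 0.1199 + 5.372 + 14.88 = 20.37 mrem/h.

20.4 mrem/h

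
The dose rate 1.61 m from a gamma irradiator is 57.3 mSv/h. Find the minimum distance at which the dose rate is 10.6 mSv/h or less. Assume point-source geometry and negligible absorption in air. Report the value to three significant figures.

3.74 m

Applying the 1/r² law, d₂ = d₁·√(I₁/I₂).
I₁/I₂ = 57.3/10.6 = 5.406, so d₂ = 1.61 × √5.406 = 3.743 m.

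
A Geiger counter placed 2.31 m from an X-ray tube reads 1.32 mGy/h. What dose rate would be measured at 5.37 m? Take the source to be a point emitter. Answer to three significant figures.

Intensity scales as (d₁/d₂)², so scaling from 2.31 m to 5.37 m:
1.32 × (2.31/5.37)² = 1.32 × 0.1850 = 0.2442 mGy/h.

0.244 mGy/h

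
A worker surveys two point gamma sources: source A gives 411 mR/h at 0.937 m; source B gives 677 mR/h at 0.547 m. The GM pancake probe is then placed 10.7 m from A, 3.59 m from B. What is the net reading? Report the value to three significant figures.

By superposition, sum each source's inverse-square contribution:
A: 411 × (0.937/10.7)² = 3.152 mR/h
B: 677 × (0.547/3.59)² = 15.72 mR/h
Total = 3.152 + 15.72 = 18.87 mR/h.

18.9 mR/h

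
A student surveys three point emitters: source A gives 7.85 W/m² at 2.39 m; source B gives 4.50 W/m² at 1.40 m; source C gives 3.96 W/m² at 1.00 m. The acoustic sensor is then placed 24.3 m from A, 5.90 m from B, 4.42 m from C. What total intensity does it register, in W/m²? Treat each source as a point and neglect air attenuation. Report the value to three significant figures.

By superposition, sum each source's inverse-square contribution:
A: 7.85 × (2.39/24.3)² = 0.07594 W/m²
B: 4.50 × (1.40/5.90)² = 0.2534 W/m²
C: 3.96 × (1.00/4.42)² = 0.2027 W/m²
Total = 0.07594 + 0.2534 + 0.2027 = 0.5320 W/m².

0.532 W/m²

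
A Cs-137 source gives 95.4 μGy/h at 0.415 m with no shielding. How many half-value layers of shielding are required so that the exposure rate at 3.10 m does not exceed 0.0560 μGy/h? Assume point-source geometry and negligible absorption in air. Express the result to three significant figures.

4.93 half-value layers

At 3.10 m, distance alone gives 95.4 × (0.415/3.10)² = 95.4 × 0.01792 = 1.710 μGy/h.
Further attenuation needed: 1.710/0.0560 = 30.54.
n = log₂(30.54) = 4.933 half-value layers.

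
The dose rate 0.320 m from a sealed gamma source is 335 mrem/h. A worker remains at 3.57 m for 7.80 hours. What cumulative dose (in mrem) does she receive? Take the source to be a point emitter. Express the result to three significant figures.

By the inverse-square law, rate at 3.57 m:
335 × (0.320/3.57)² = 335 × 0.008035 = 2.692 mrem/h.
Dose = rate × time = 2.692 mrem/h × 7.800 h = 21.00 mrem.

21.0 mrem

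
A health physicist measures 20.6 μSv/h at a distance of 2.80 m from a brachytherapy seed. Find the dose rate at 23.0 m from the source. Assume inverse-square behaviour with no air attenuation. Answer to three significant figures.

By the inverse-square law, the rate at 23.0 m is
20.6 × (2.80/23.0)² = 20.6 × 0.01482 = 0.3053 μSv/h.

0.305 μSv/h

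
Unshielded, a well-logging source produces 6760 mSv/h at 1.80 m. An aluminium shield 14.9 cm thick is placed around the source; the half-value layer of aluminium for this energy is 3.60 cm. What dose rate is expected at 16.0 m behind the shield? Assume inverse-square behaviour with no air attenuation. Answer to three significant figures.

4.86 mSv/h

Distance alone: 6760 × (1.80/16.0)² = 6760 × 0.01266 = 85.58 mSv/h.
Shield: 14.9/3.60 = 4.139 half-value layers → attenuation 2^(−4.139) = 0.05676.
Combined: 85.58 × 0.05676 = 4.858 mSv/h.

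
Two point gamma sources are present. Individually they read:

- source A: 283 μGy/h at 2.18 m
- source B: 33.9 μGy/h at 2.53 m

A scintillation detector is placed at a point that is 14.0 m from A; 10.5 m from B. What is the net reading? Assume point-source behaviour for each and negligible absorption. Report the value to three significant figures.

8.83 μGy/h

Each source contributes Iᵢ·(dᵢ/rᵢ)²; contributions add.
A: 283 × (2.18/14.0)² = 6.862 μGy/h
B: 33.9 × (2.53/10.5)² = 1.968 μGy/h
Total = 6.862 + 1.968 = 8.830 μGy/h.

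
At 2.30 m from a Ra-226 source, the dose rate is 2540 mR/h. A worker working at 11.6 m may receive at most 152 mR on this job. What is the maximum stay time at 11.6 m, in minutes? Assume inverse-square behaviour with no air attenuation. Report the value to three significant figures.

91.3 min

By the inverse-square law, rate at 11.6 m:
(2.30/11.6)² = 0.03931, so 2540 × 0.03931 = 99.85 mR/h.
Stay time = 152 mR ÷ 99.85 mR/h = 1.522 h = 91.32 min.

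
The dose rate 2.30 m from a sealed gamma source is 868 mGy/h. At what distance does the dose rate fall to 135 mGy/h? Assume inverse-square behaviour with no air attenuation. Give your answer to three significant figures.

Applying the 1/r² law, d₂ = d₁·√(I₁/I₂).
I₁/I₂ = 868/135 = 6.430, so d₂ = 2.30 × √6.430 = 5.832 m.

5.83 m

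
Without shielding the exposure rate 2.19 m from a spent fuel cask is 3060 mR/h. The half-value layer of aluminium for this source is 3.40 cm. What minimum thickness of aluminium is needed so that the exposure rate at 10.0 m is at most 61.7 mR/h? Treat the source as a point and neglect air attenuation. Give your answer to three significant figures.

At 10.0 m, distance alone gives 3060 × (2.19/10.0)² = 3060 × 0.04796 = 146.8 mR/h.
Further attenuation needed: 146.8/61.7 = 2.379.
n = log₂(2.379) = 1.250 half-value layers.
Thickness = 1.250 × 3.40 cm = 4.250 cm.

4.25 cm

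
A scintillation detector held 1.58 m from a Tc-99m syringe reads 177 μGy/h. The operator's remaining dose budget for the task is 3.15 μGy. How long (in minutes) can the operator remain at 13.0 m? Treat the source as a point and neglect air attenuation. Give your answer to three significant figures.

Since intensity falls as 1/r², rate at 13.0 m:
177 × (1.58/13.0)² = 177 × 0.01477 = 2.614 μGy/h.
Stay time = 3.15 μGy ÷ 2.614 μGy/h = 1.205 h = 72.30 min.

72.3 min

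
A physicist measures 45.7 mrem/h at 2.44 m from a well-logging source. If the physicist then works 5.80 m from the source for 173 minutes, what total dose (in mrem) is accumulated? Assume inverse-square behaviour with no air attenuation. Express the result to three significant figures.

23.3 mrem

Using I₁d₁² = I₂d₂², rate at 5.80 m:
45.7 × (2.44/5.80)² = 45.7 × 0.1770 = 8.089 mrem/h.
Dose = rate × time = 8.089 mrem/h × 2.883 h = 23.32 mrem.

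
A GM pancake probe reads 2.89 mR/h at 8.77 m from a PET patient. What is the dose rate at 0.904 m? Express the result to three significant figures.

Intensity scales as (d₁/d₂)², so the rate at 0.904 m is
2.89 × (8.77/0.904)² = 2.89 × 94.12 = 272.0 mR/h.

272 mR/h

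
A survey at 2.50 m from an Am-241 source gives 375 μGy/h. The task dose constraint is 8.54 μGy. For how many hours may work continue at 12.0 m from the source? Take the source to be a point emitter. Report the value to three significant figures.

Intensity scales as (d₁/d₂)², so rate at 12.0 m:
(2.50/12.0)² = 0.04340, so 375 × 0.04340 = 16.28 μGy/h.
Stay time = 8.54 μGy ÷ 16.28 μGy/h = 0.5246 h.

0.525 h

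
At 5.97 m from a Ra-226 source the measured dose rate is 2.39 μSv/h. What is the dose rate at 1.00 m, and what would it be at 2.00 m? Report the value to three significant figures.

Since intensity falls as 1/r²,
At 1.00 m: (5.97/1.00)² = 35.64, so 2.39 × 35.64 = 85.18 μSv/h
At 2.00 m: 85.18 × (1.00/2.00)² = 85.18 × 0.2500 = 21.30 μSv/h.

85.2 μSv/h; 21.3 μSv/h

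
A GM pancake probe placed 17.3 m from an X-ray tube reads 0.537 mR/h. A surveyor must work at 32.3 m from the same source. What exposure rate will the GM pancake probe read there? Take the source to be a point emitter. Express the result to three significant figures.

Applying the 1/r² law, scaling from 17.3 m to 32.3 m:
0.537 × (17.3/32.3)² = 0.537 × 0.2869 = 0.1541 mR/h.

0.154 mR/h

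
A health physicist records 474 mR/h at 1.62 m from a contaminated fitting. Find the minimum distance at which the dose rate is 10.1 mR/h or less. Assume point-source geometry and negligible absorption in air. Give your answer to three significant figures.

Intensity scales as (d₁/d₂)², so d₂ = d₁·√(I₁/I₂).
I₁/I₂ = 474/10.1 = 46.93, so d₂ = 1.62 × √46.93 = 11.10 m.

11.1 m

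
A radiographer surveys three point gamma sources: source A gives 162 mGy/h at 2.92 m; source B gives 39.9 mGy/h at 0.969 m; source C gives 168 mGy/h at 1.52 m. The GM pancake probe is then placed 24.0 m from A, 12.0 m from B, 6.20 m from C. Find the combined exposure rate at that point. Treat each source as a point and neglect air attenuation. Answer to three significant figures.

12.8 mGy/h

Each source contributes Iᵢ·(dᵢ/rᵢ)²; contributions add.
A: 162 × (2.92/24.0)² = 2.398 mGy/h
B: 39.9 × (0.969/12.0)² = 0.2602 mGy/h
C: 168 × (1.52/6.20)² = 10.10 mGy/h
Total = 2.398 + 0.2602 + 10.10 = 12.76 mGy/h.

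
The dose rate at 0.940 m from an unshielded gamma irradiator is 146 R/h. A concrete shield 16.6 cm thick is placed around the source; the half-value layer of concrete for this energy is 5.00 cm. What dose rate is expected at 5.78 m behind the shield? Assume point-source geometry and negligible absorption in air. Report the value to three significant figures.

Distance alone: (0.940/5.78)² = 0.02645, so 146 × 0.02645 = 3.862 R/h.
Shield: 16.6/5.00 = 3.320 half-value layers → attenuation 2^(−3.320) = 0.1001.
Combined: 3.862 × 0.1001 = 0.3866 R/h.

0.387 R/h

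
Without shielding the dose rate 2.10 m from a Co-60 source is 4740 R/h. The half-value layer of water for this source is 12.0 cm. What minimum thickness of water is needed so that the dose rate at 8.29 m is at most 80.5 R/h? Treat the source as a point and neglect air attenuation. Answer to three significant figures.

23.0 cm

At 8.29 m, distance alone gives 4740 × (2.10/8.29)² = 4740 × 0.06417 = 304.2 R/h.
Further attenuation needed: 304.2/80.5 = 3.779.
n = log₂(3.779) = 1.918 half-value layers.
Thickness = 1.918 × 12.0 cm = 23.02 cm.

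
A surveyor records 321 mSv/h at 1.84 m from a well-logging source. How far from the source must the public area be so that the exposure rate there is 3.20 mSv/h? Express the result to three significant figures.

Applying the 1/r² law, d₂ = d₁·√(I₁/I₂).
I₁/I₂ = 321/3.20 = 100.3, so d₂ = 1.84 × √100.3 = 18.43 m.

18.4 m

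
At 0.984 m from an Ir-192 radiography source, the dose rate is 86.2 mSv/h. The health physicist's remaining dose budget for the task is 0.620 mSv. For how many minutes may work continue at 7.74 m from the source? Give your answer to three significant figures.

26.7 min

Intensity scales as (d₁/d₂)², so rate at 7.74 m:
86.2 × (0.984/7.74)² = 86.2 × 0.01616 = 1.393 mSv/h.
Stay time = 0.620 mSv ÷ 1.393 mSv/h = 0.4451 h = 26.71 min.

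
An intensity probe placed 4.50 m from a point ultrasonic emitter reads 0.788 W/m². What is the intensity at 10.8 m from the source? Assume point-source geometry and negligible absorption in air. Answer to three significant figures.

0.137 W/m²

Since intensity falls as 1/r², scaling from 4.50 m to 10.8 m:
0.788 × (4.50/10.8)² = 0.788 × 0.1736 = 0.1368 W/m².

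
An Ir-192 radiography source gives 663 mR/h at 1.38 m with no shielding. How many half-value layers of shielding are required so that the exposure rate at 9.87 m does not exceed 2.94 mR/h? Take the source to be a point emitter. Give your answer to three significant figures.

At 9.87 m, distance alone gives (1.38/9.87)² = 0.01955, so 663 × 0.01955 = 12.96 mR/h.
Further attenuation needed: 12.96/2.94 = 4.408.
n = log₂(4.408) = 2.140 half-value layers.

2.14 half-value layers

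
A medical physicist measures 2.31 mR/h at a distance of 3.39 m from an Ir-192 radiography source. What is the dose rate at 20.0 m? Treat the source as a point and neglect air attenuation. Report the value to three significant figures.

0.0664 mR/h

Since intensity falls as 1/r², the rate at 20.0 m is
2.31 × (3.39/20.0)² = 2.31 × 0.02873 = 0.06637 mR/h.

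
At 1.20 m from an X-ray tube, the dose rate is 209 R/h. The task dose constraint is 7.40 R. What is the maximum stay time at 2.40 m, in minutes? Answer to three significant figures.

8.50 min

Applying the 1/r² law, rate at 2.40 m:
209 × (1.20/2.40)² = 209 × 0.2500 = 52.25 R/h.
Stay time = 7.40 R ÷ 52.25 R/h = 0.1416 h = 8.496 min.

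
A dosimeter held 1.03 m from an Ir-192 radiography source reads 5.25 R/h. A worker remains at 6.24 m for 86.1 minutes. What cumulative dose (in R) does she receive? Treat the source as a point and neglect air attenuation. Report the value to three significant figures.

0.205 R

Using I₁d₁² = I₂d₂², rate at 6.24 m:
(1.03/6.24)² = 0.02725, so 5.25 × 0.02725 = 0.1431 R/h.
Dose = rate × time = 0.1431 R/h × 1.435 h = 0.2053 R.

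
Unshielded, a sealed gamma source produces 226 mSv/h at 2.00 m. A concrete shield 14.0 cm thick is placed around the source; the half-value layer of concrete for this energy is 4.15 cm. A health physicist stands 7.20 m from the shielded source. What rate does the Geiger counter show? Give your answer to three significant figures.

Distance alone: (2.00/7.20)² = 0.07716, so 226 × 0.07716 = 17.44 mSv/h.
Shield: 14.0/4.15 = 3.373 half-value layers → attenuation 2^(−3.373) = 0.09652.
Combined: 17.44 × 0.09652 = 1.683 mSv/h.

1.68 mSv/h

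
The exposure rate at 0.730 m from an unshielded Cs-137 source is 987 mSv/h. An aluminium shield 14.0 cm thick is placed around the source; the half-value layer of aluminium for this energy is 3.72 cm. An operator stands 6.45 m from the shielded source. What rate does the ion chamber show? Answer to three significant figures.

0.931 mSv/h

Distance alone: (0.730/6.45)² = 0.01281, so 987 × 0.01281 = 12.64 mSv/h.
Shield: 14.0/3.72 = 3.763 half-value layers → attenuation 2^(−3.763) = 0.07366.
Combined: 12.64 × 0.07366 = 0.9311 mSv/h.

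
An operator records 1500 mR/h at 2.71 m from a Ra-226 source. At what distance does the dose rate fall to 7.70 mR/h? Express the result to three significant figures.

Since intensity falls as 1/r², d₂ = d₁·√(I₁/I₂).
I₁/I₂ = 1500/7.70 = 194.8, so d₂ = 2.71 × √194.8 = 37.82 m.

37.8 m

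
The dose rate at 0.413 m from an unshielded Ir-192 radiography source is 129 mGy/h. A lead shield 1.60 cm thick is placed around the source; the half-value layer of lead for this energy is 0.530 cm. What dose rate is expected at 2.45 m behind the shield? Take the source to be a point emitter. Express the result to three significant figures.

Distance alone: (0.413/2.45)² = 0.02842, so 129 × 0.02842 = 3.666 mGy/h.
Shield: 1.60/0.530 = 3.019 half-value layers → attenuation 2^(−3.019) = 0.1234.
Combined: 3.666 × 0.1234 = 0.4524 mGy/h.

0.452 mGy/h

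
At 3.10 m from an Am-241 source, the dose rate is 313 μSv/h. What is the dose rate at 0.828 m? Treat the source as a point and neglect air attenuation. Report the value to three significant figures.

4390 μSv/h

By the inverse-square law, the rate at 0.828 m is
313 × (3.10/0.828)² = 313 × 14.02 = 4388 μSv/h.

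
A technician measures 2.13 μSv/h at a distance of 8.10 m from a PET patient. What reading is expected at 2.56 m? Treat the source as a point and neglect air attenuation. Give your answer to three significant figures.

21.3 μSv/h

Intensity scales as (d₁/d₂)², so the rate at 2.56 m is
(8.10/2.56)² = 10.01, so 2.13 × 10.01 = 21.32 μSv/h.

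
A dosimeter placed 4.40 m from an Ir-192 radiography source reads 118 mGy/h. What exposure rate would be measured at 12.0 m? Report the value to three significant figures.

Applying the 1/r² law, scaling from 4.40 m to 12.0 m:
118 × (4.40/12.0)² = 118 × 0.1344 = 15.86 mGy/h.

15.9 mGy/h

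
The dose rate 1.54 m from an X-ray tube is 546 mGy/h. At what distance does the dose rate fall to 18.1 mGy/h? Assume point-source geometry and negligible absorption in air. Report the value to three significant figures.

Using I₁d₁² = I₂d₂², d₂ = d₁·√(I₁/I₂).
I₁/I₂ = 546/18.1 = 30.17, so d₂ = 1.54 × √30.17 = 8.459 m.

8.46 m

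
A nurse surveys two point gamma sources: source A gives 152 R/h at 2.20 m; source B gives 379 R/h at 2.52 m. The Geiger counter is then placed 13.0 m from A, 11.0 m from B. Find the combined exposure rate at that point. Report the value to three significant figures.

By superposition, sum each source's inverse-square contribution:
A: 152 × (2.20/13.0)² = 4.353 R/h
B: 379 × (2.52/11.0)² = 19.89 R/h
Total = 4.353 + 19.89 = 24.24 R/h.

24.2 R/h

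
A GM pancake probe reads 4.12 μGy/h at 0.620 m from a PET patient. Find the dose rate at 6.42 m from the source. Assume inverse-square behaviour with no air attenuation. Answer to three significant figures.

0.0384 μGy/h

Intensity scales as (d₁/d₂)², so the rate at 6.42 m is
(0.620/6.42)² = 0.009326, so 4.12 × 0.009326 = 0.03842 μGy/h.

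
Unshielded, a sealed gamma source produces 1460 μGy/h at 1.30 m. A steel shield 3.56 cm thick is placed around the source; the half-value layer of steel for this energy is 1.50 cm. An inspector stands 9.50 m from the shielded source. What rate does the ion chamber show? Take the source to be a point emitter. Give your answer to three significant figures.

Distance alone: (1.30/9.50)² = 0.01873, so 1460 × 0.01873 = 27.35 μGy/h.
Shield: 3.56/1.50 = 2.373 half-value layers → attenuation 2^(−2.373) = 0.1930.
Combined: 27.35 × 0.1930 = 5.279 μGy/h.

5.28 μGy/h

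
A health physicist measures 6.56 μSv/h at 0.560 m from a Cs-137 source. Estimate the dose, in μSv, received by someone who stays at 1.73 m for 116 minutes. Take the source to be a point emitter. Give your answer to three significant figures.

Intensity scales as (d₁/d₂)², so rate at 1.73 m:
(0.560/1.73)² = 0.1048, so 6.56 × 0.1048 = 0.6875 μSv/h.
Dose = rate × time = 0.6875 μSv/h × 1.933 h = 1.329 μSv.

1.33 μSv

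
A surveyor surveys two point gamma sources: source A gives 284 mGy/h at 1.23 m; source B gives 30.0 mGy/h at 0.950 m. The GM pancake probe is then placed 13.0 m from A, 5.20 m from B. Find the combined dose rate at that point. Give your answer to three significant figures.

3.54 mGy/h

By superposition, sum each source's inverse-square contribution:
A: 284 × (1.23/13.0)² = 2.542 mGy/h
B: 30.0 × (0.950/5.20)² = 1.001 mGy/h
Total = 2.542 + 1.001 = 3.543 mGy/h.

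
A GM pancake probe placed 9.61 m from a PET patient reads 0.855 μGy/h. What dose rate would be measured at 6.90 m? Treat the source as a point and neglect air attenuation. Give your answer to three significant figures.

Applying the 1/r² law, scaling from 9.61 m to 6.90 m:
0.855 × (9.61/6.90)² = 0.855 × 1.940 = 1.659 μGy/h.

1.66 μGy/h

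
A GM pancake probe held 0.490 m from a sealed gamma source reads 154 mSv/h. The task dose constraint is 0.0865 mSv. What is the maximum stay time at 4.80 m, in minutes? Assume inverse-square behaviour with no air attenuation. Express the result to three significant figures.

3.23 min

Intensity scales as (d₁/d₂)², so rate at 4.80 m:
154 × (0.490/4.80)² = 154 × 0.01042 = 1.605 mSv/h.
Stay time = 0.0865 mSv ÷ 1.605 mSv/h = 0.05389 h = 3.233 min.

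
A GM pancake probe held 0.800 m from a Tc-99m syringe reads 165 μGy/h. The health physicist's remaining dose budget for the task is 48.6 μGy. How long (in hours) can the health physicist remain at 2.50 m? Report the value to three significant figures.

Since intensity falls as 1/r², rate at 2.50 m:
165 × (0.800/2.50)² = 165 × 0.1024 = 16.90 μGy/h.
Stay time = 48.6 μGy ÷ 16.90 μGy/h = 2.876 h.

2.88 h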